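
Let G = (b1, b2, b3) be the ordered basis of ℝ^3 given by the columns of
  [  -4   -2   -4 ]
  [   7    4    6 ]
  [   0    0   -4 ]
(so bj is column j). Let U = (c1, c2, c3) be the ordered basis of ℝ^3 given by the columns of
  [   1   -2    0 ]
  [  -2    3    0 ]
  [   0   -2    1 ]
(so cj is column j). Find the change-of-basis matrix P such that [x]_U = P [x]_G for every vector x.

Column j of P is [bj]_U, since P maps G-coordinates to U-coordinates.
Expressing b1 in U: b1 = -2c1 + c2 + 2c3, so column 1 of P is <-2, 1, 2>.
Doing the same for each bj gives P = [[-2, -2, 0], [1, 0, 2], [2, 0, 0]].

[[-2, -2, 0], [1, 0, 2], [2, 0, 0]]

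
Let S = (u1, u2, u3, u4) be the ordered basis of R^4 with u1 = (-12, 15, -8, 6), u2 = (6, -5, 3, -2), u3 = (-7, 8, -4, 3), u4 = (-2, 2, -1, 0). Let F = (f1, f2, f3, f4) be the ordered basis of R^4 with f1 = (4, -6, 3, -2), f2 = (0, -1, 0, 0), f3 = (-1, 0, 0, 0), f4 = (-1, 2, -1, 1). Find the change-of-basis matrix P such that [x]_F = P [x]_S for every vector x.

Column j of P is [uj]_F, since P maps S-coordinates to F-coordinates.
Expressing u1 in F: u1 = -2f1 + f2 + 2f3 + 2f4, so column 1 of P is (-2, 1, 2, 2).
Doing the same for each uj gives P = [[-2, 1, -1, -1], [1, -1, 0, 0], [2, -2, 2, 0], [2, 0, 1, -2]].

[[-2, 1, -1, -1], [1, -1, 0, 0], [2, -2, 2, 0], [2, 0, 1, -2]]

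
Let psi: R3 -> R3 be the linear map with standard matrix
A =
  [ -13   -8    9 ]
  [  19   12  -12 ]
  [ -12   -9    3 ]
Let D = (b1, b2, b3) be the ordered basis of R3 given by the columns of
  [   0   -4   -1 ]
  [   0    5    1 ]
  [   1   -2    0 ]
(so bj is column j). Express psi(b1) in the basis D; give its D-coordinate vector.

Column 1 of [psi]_D is the D-coordinate vector of psi(b1).
In standard coordinates psi(b1) = A b1 = [9, -12, 3].
Converting to D: [9, -12, 3] = -3b1 - 3b2 + 3b3, so the coordinate vector is [-3, -3, 3].

[-3, -3, 3]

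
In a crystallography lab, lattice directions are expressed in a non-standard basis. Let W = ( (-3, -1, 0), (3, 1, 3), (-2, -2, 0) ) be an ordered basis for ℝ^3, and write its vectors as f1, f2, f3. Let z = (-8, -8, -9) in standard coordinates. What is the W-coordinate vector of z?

(-3, -3, 4)

We seek scalars with c_1 f1 + ... + c_3 f3 = z; equivalently solve M c = z where the columns of M are f1, ..., f3.
Row-reducing the augmented matrix [M | z] gives c = (-3, -3, 4).
Check: -3f1 - 3f2 + 4f3 = (-8, -8, -9).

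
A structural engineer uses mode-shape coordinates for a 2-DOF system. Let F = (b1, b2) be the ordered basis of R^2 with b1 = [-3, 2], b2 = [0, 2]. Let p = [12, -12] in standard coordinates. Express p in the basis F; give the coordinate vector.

[-4, -2]

We seek scalars with c_1 b1 + c_2 b2 = p; equivalently solve M c = p where the columns of M are b1, b2.
System: -3c_1 + 0c_2 = 12, 2c_1 + 2c_2 = -12; solving gives c_1 = -4, c_2 = -2.
Check: -4b1 - 2b2 = [12, -12].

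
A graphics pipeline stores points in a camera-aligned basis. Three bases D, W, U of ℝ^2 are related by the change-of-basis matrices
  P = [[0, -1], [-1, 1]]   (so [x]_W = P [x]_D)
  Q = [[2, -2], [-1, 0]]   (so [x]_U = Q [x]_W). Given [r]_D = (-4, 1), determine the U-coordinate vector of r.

(-12, 1)

Apply P to get W-coordinates (-1, 5), then Q to get U-coordinates.
The result is [r]_U = (-12, 1).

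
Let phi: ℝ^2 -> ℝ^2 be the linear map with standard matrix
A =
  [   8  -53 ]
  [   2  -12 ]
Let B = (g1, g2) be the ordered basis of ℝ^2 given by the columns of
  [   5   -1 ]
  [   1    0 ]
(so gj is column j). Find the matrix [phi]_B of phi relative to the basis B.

Let P have columns g1, g2. Then [phi]_B = P^(-1) A P.
Here det P = 1, so P^(-1) is integer; computing A P first and then P^(-1)(A P) gives [[-2, -2], [3, -2]].

[[-2, -2], [3, -2]]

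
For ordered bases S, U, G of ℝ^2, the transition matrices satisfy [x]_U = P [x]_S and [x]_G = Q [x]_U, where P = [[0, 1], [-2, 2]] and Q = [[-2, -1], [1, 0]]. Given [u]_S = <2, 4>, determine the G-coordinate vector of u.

Apply P to get U-coordinates <4, 4>, then Q to get G-coordinates.
The result is [u]_G = <-12, 4>.

<-12, 4>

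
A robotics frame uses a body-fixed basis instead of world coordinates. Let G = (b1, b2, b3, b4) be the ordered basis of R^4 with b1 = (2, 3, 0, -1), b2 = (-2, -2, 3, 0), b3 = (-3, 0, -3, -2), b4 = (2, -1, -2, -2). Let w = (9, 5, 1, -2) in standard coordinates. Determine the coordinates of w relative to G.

(2, 0, -1, 1)

We seek scalars with c_1 b1 + ... + c_4 b4 = w; equivalently solve M c = w where the columns of M are b1, ..., b4.
Solving this 4x4 system gives c = (2, 0, -1, 1).
Check: 2b1 + 0·b2 - b3 + b4 = (9, 5, 1, -2).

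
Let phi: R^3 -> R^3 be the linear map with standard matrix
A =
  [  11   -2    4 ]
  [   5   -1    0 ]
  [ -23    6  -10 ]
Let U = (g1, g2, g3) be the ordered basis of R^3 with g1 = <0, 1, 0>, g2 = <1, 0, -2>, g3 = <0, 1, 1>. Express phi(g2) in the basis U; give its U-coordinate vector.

Column 2 of [phi]_U is the U-coordinate vector of phi(g2).
In standard coordinates phi(g2) = A g2 = <3, 5, -3>.
Converting to U: <3, 5, -3> = 2g1 + 3g2 + 3g3, so the coordinate vector is <2, 3, 3>.

<2, 3, 3>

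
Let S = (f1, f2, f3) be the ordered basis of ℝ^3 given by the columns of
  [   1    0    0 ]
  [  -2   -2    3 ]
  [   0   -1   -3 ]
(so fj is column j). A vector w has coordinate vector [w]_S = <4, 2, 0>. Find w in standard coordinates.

By definition w = 4f1 + 2f2 + 0·f3.
Summing componentwise gives <4, -12, -2>.

<4, -12, -2>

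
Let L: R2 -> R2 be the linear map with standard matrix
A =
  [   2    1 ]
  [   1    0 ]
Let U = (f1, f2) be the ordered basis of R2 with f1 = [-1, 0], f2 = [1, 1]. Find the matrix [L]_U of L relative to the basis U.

Let P have columns f1, f2. Then [L]_U = P^(-1) A P.
Here det P = -1, so P^(-1) is integer; computing A P first and then P^(-1)(A P) gives [[1, -2], [-1, 1]].

[[1, -2], [-1, 1]]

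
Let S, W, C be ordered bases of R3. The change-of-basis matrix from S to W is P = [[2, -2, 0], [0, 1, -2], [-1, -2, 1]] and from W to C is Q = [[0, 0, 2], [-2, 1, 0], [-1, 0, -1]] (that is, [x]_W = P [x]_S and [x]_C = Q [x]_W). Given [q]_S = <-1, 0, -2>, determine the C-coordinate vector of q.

First [q]_W = P [q]_S = <-2, 4, -1>.
Then [q]_C = Q [q]_W = <-2, 8, 3>.

<-2, 8, 3>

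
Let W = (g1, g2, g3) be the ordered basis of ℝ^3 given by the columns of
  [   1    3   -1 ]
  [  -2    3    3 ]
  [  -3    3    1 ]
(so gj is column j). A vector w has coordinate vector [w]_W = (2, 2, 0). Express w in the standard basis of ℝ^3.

(8, 2, 0)

w = M [w]_W, where M has columns g1, ..., g3.
Carrying out the matrix-vector product, w = (8, 2, 0).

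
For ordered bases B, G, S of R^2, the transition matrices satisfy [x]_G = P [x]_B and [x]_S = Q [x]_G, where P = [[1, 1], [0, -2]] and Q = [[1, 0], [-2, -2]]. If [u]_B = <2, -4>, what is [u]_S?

<-2, -12>

First [u]_G = P [u]_B = <-2, 8>.
Then [u]_S = Q [u]_G = <-2, -12>.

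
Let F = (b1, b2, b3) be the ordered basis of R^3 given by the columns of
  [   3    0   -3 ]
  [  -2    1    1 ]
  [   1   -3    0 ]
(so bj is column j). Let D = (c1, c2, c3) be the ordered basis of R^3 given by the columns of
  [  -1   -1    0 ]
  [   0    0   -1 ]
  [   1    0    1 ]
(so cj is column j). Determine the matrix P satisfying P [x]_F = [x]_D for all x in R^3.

Take x = bj: its F-coordinates are the j-th standard unit vector, so P e_j — column j of P — equals [bj]_D.
b1 = -c1 - 2c2 + 2c3, giving column 1 = (-1, -2, 2); repeating for each j gives P = [[-1, -2, 1], [-2, 2, 2], [2, -1, -1]].

[[-1, -2, 1], [-2, 2, 2], [2, -1, -1]]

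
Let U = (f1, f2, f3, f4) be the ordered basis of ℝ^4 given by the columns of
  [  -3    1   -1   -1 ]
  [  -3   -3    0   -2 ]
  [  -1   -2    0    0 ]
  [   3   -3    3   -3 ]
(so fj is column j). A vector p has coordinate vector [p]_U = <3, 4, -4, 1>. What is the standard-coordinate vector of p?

<-2, -23, -11, -18>

p = M [p]_U, where M has columns f1, ..., f4.
Carrying out the matrix-vector product, p = <-2, -23, -11, -18>.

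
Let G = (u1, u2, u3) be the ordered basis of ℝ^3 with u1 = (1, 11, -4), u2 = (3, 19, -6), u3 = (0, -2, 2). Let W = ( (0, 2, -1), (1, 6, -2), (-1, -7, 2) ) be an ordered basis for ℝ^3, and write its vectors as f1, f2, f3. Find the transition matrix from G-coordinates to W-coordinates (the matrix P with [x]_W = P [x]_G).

[[2, 0, -2], [0, 2, -2], [-1, -1, -2]]

Column j of P is [uj]_W, since P maps G-coordinates to W-coordinates.
Expressing u1 in W: u1 = 2f1 + 0·f2 - f3, so column 1 of P is (2, 0, -1).
Doing the same for each uj gives P = [[2, 0, -2], [0, 2, -2], [-1, -1, -2]].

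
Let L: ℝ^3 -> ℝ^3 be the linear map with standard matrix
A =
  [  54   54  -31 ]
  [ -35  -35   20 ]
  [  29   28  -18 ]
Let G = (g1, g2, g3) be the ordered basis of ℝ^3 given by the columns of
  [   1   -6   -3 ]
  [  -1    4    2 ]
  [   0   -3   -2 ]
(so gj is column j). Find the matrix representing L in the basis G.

[[0, 0, -1], [1, 2, -1], [-2, 1, -1]]

With P the matrix whose columns are g1, ..., g3, [L]_G = P^(-1) A P.
Column by column: L(g1) = A g1 = (0, 0, 1); its G-coordinates (0, 1, -2) give column 1.
Continuing for each basis vector yields [L]_G = [[0, 0, -1], [1, 2, -1], [-2, 1, -1]].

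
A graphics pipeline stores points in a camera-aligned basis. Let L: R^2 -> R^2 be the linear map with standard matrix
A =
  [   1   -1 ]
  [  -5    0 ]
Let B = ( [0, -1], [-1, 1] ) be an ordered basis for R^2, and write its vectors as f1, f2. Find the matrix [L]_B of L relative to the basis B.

The j-th column of [L]_B is [L(fj)]_B.
L(f1) = A f1 = [1, 0] = -f1 - f2, so column 1 is [-1, -1].
Repeating for f2 and assembling the columns gives [[-1, -3], [-1, 2]].

[[-1, -3], [-1, 2]]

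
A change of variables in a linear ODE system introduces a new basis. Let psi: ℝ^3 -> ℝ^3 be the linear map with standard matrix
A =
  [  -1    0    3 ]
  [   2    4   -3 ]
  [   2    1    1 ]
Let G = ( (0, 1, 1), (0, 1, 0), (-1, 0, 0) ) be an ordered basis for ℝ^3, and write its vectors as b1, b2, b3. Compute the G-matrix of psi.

[[2, 1, -2], [-1, 3, 0], [-3, 0, -1]]

With P the matrix whose columns are b1, ..., b3, [psi]_G = P^(-1) A P.
Column by column: psi(b1) = A b1 = (3, 1, 2); its G-coordinates (2, -1, -3) give column 1.
Continuing for each basis vector yields [psi]_G = [[2, 1, -2], [-1, 3, 0], [-3, 0, -1]].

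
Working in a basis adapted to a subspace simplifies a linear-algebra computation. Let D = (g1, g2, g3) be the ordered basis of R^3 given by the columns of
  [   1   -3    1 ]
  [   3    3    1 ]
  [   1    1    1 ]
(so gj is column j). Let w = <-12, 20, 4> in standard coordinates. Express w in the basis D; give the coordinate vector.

<4, 4, -4>

We seek scalars with c_1 g1 + ... + c_3 g3 = w; equivalently solve M c = w where the columns of M are g1, ..., g3.
Solving this 3x3 system gives c = (4, 4, -4).
Check: 4g1 + 4g2 - 4g3 = <-12, 20, 4>.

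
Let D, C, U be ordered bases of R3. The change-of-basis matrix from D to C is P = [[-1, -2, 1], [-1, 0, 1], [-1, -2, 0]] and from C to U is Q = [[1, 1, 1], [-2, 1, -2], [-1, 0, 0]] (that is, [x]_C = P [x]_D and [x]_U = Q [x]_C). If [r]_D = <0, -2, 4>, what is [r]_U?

First [r]_C = P [r]_D = <8, 4, 4>.
Then [r]_U = Q [r]_C = <16, -20, -8>.

<16, -20, -8>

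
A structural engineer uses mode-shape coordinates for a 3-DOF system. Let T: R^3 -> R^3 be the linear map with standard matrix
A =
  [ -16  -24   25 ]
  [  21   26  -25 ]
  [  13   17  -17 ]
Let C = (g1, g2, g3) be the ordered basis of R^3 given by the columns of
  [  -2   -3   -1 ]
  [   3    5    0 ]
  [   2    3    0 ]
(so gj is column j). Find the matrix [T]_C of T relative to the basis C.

The j-th column of [T]_C is [T(gj)]_C.
T(g1) = A g1 = [10, -14, -9] = -3g1 - g2 - g3, so column 1 is [-3, -1, -1].
Repeating for g2, g3 and assembling the columns gives [[-3, -1, -2], [-1, -1, -3], [-1, 2, -3]].

[[-3, -1, -2], [-1, -1, -3], [-1, 2, -3]]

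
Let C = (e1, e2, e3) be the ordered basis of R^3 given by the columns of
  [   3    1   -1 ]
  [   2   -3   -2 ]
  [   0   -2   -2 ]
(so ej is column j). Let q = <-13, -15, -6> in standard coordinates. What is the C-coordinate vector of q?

<-4, 1, 2>

[q]_C is the unique c with M c = q, where M has columns e1, ..., e3.
Row-reducing the augmented matrix [M | q] gives c = (-4, 1, 2).
Check: -4e1 + e2 + 2e3 = <-13, -15, -6>.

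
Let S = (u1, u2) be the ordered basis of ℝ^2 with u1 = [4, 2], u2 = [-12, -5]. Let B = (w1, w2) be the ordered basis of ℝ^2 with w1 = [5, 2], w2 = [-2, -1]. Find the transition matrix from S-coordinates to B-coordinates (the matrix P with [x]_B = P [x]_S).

Column j of P is [uj]_B, since P maps S-coordinates to B-coordinates.
Expressing u1 in B: u1 = 0·w1 - 2w2, so column 1 of P is [0, -2].
Doing the same for each uj gives P = [[0, -2], [-2, 1]].

[[0, -2], [-2, 1]]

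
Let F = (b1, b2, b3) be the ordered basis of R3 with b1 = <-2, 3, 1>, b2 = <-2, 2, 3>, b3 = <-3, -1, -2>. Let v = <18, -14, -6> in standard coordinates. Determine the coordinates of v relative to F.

<-4, -2, -2>

Write v = c_1 b1 + ... + c_3 b3 and solve for the c_i.
Solving this 3x3 system gives c = (-4, -2, -2).
Check: -4b1 - 2b2 - 2b3 = <18, -14, -6>.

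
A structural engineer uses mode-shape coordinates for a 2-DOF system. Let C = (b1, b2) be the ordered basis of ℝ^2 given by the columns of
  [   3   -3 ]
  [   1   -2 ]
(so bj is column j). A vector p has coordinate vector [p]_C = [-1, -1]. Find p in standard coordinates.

[0, 1]

By definition p = -b1 - b2.
Summing componentwise gives [0, 1].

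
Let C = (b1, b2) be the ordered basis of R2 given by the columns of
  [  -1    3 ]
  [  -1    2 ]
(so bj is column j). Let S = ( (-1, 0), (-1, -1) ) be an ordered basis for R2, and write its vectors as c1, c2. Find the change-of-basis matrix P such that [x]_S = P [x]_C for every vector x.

[[0, -1], [1, -2]]

Take x = bj: its C-coordinates are the j-th standard unit vector, so P e_j — column j of P — equals [bj]_S.
b1 = 0·c1 + c2, giving column 1 = (0, 1); repeating for each j gives P = [[0, -1], [1, -2]].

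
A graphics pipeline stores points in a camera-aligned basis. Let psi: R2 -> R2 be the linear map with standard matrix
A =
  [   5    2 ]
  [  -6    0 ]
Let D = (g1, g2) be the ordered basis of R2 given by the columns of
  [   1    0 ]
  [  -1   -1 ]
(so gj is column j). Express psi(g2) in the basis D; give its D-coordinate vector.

Compute psi(g2) = A g2 = <-2, 0> in standard coordinates.
Then write this in D-coordinates: solve for y in y_1 g1 + y_2 g2 = <-2, 0>.
This gives y = <-2, 2>, which is column 2 of [psi]_D.

<-2, 2>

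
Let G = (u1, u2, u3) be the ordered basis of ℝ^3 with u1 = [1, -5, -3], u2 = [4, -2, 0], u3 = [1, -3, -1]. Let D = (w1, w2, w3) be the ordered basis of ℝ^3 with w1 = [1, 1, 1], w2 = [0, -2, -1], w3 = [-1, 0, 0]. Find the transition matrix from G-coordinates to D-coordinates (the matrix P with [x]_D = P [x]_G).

Let M have columns uj and N have columns wj. Then for every x, N [x]_D = x = M [x]_G, so P = N^(-1) M.
Since det N = -1, N^(-1) has integer entries; multiplying gives P = [[-1, 2, 1], [2, 2, 2], [-2, -2, 0]].

[[-1, 2, 1], [2, 2, 2], [-2, -2, 0]]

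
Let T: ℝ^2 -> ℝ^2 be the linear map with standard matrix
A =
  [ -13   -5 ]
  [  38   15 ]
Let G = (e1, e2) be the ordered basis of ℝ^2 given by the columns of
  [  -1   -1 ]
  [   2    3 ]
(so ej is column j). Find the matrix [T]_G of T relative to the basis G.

[[-1, -1], [-2, 3]]

With P the matrix whose columns are e1, e2, [T]_G = P^(-1) A P.
Column by column: T(e1) = A e1 = [3, -8]; its G-coordinates [-1, -2] give column 1.
Continuing for each basis vector yields [T]_G = [[-1, -1], [-2, 3]].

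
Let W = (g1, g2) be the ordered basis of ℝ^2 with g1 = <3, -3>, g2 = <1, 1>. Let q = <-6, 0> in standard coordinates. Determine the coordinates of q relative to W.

<-1, -3>

We seek scalars with c_1 g1 + c_2 g2 = q; equivalently solve M c = q where the columns of M are g1, g2.
System: 3c_1 + c_2 = -6, -3c_1 + c_2 = 0; solving gives c_1 = -1, c_2 = -3.
Check: -g1 - 3g2 = <-6, 0>.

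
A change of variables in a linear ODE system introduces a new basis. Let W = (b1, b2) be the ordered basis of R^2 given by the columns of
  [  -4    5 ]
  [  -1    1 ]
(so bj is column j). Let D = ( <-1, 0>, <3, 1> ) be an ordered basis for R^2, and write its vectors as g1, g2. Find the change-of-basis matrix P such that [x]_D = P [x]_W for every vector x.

Take x = bj: its W-coordinates are the j-th standard unit vector, so P e_j — column j of P — equals [bj]_D.
b1 = g1 - g2, giving column 1 = <1, -1>; repeating for each j gives P = [[1, -2], [-1, 1]].

[[1, -2], [-1, 1]]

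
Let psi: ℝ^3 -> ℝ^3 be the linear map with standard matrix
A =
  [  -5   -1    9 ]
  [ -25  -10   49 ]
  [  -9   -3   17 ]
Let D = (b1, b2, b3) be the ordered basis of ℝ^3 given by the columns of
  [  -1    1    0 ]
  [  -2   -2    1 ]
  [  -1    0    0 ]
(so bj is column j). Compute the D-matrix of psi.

[[2, 3, 3], [0, 0, 2], [0, 1, 0]]

Let P have columns b1, ..., b3. Then [psi]_D = P^(-1) A P.
Here det P = -1, so P^(-1) is integer; computing A P first and then P^(-1)(A P) gives [[2, 3, 3], [0, 0, 2], [0, 1, 0]].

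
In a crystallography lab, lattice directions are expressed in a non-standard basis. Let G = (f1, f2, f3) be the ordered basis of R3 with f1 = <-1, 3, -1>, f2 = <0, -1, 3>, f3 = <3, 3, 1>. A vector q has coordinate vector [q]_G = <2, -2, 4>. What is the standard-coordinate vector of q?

<10, 20, -4>

The coordinates say q = 2f1 - 2f2 + 4f3; adding the scaled basis vectors gives <10, 20, -4>.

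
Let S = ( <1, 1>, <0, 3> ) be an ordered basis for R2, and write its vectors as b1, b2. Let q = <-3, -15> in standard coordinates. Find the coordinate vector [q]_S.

We seek scalars with c_1 b1 + c_2 b2 = q; equivalently solve M c = q where the columns of M are b1, b2.
System: c_1 + 0c_2 = -3, c_1 + 3c_2 = -15; solving gives c_1 = -3, c_2 = -4.
Check: -3b1 - 4b2 = <-3, -15>.

<-3, -4>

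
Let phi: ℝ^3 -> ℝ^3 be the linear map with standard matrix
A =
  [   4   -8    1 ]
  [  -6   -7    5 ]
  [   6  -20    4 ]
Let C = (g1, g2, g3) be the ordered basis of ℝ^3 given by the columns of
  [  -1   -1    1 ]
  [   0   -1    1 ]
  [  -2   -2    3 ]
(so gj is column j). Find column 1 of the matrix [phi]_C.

Column 1 of [phi]_C is the C-coordinate vector of phi(g1).
In standard coordinates phi(g1) = A g1 = [-6, -4, -14].
Converting to C: [-6, -4, -14] = 2g1 + 2g2 - 2g3, so the coordinate vector is [2, 2, -2].

[2, 2, -2]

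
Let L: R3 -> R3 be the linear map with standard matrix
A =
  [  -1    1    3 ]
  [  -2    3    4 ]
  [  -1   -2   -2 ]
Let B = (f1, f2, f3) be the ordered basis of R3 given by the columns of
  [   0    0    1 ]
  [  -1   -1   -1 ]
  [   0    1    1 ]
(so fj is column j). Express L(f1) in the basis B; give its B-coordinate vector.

Compute L(f1) = A f1 = [-1, -3, 2] in standard coordinates.
Then write this in B-coordinates: solve for y in y_1 f1 + ... + y_3 f3 = [-1, -3, 2].
This gives y = [1, 3, -1], which is column 1 of [L]_B.

[1, 3, -1]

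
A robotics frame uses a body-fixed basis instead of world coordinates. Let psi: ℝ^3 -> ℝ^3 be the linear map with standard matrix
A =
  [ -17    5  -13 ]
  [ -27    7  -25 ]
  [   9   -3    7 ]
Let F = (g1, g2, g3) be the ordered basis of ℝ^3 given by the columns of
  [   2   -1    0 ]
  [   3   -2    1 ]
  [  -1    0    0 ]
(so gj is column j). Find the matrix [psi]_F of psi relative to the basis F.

The j-th column of [psi]_F is [psi(gj)]_F.
psi(g1) = A g1 = (-6, -8, 2) = -2g1 + 2g2 + 2g3, so column 1 is (-2, 2, 2).
Repeating for g2, g3 and assembling the columns gives [[-2, 3, 3], [2, -1, 1], [2, 2, 0]].

[[-2, 3, 3], [2, -1, 1], [2, 2, 0]]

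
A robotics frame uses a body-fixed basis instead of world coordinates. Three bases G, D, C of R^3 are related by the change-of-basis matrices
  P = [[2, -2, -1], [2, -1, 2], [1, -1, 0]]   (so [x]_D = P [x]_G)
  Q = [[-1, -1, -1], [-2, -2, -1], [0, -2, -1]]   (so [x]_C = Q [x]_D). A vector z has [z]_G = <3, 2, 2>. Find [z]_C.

<-9, -17, -17>

Composing the changes, [z]_C = Q P [z]_G.
Q P = [[-5, 4, -1], [-9, 7, -2], [-5, 3, -4]]; applying this to <3, 2, 2> gives <-9, -17, -17>.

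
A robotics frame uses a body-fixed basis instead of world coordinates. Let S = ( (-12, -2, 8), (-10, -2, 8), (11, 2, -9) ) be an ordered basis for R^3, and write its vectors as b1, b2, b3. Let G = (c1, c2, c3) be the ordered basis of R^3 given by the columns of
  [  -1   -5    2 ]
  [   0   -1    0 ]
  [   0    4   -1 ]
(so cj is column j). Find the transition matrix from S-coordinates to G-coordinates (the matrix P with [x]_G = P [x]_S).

[[2, 0, 1], [2, 2, -2], [0, 0, 1]]

Take x = bj: its S-coordinates are the j-th standard unit vector, so P e_j — column j of P — equals [bj]_G.
b1 = 2c1 + 2c2 + 0·c3, giving column 1 = (2, 2, 0); repeating for each j gives P = [[2, 0, 1], [2, 2, -2], [0, 0, 1]].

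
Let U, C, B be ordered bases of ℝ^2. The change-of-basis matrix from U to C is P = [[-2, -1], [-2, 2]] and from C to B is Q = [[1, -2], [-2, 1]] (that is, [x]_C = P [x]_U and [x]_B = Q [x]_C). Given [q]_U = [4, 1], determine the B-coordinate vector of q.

[3, 12]

Apply P to get C-coordinates [-9, -6], then Q to get B-coordinates.
The result is [q]_B = [3, 12].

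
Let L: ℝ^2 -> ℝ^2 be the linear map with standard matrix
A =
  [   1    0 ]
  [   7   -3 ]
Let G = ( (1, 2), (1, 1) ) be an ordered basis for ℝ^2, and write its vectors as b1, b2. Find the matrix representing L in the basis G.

The j-th column of [L]_G is [L(bj)]_G.
L(b1) = A b1 = (1, 1) = 0·b1 + b2, so column 1 is (0, 1).
Repeating for b2 and assembling the columns gives [[0, 3], [1, -2]].

[[0, 3], [1, -2]]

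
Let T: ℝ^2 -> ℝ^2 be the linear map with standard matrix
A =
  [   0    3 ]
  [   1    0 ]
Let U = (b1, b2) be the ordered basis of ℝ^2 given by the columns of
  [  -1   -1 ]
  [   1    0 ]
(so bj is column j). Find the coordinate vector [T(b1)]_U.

(-1, -2)

Column 1 of [T]_U is the U-coordinate vector of T(b1).
In standard coordinates T(b1) = A b1 = (3, -1).
Converting to U: (3, -1) = -b1 - 2b2, so the coordinate vector is (-1, -2).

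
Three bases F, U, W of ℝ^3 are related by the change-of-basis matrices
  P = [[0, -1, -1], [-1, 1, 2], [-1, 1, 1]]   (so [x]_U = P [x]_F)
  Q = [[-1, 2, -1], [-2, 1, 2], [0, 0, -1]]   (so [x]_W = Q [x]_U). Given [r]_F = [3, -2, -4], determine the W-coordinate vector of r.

[-23, -43, 9]

First [r]_U = P [r]_F = [6, -13, -9].
Then [r]_W = Q [r]_U = [-23, -43, 9].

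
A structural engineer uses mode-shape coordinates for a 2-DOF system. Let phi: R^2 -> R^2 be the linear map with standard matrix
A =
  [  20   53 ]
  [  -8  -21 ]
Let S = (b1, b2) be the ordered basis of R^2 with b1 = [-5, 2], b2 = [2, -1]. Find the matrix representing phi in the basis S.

The j-th column of [phi]_S is [phi(bj)]_S.
phi(b1) = A b1 = [6, -2] = -2b1 - 2b2, so column 1 is [-2, -2].
Repeating for b2 and assembling the columns gives [[-2, 3], [-2, 1]].

[[-2, 3], [-2, 1]]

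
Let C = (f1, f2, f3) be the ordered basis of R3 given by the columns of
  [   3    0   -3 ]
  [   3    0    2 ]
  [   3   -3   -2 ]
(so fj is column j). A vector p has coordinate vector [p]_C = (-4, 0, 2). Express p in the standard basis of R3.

The coordinates say p = -4f1 + 0·f2 + 2f3; adding the scaled basis vectors gives (-18, -8, -16).

(-18, -8, -16)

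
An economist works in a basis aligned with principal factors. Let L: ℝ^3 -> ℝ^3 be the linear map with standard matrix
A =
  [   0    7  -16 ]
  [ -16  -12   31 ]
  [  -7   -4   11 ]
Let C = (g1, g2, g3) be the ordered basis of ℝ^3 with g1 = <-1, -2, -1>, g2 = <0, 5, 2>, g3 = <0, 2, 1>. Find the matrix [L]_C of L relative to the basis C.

[[-2, -3, 2], [1, -2, 1], [0, 3, 3]]

Let P have columns g1, ..., g3. Then [L]_C = P^(-1) A P.
Here det P = -1, so P^(-1) is integer; computing A P first and then P^(-1)(A P) gives [[-2, -3, 2], [1, -2, 1], [0, 3, 3]].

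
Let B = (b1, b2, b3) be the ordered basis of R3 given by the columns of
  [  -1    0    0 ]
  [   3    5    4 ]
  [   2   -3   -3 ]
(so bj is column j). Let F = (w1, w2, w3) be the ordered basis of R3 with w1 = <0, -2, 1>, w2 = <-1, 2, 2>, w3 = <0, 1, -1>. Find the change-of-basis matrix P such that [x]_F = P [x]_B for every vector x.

[[-1, -2, -1], [1, 0, 0], [-1, 1, 2]]

Column j of P is [bj]_F, since P maps B-coordinates to F-coordinates.
Expressing b1 in F: b1 = -w1 + w2 - w3, so column 1 of P is <-1, 1, -1>.
Doing the same for each bj gives P = [[-1, -2, -1], [1, 0, 0], [-1, 1, 2]].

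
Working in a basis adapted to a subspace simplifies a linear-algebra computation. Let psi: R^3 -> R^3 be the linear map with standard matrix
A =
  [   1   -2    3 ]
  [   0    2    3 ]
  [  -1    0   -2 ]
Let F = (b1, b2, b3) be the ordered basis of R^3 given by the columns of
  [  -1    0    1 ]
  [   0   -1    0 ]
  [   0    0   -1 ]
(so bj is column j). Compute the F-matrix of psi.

The j-th column of [psi]_F is [psi(bj)]_F.
psi(b1) = A b1 = <-1, 0, 1> = 0·b1 + 0·b2 - b3, so column 1 is <0, 0, -1>.
Repeating for b2, b3 and assembling the columns gives [[0, -2, 1], [0, 2, 3], [-1, 0, -1]].

[[0, -2, 1], [0, 2, 3], [-1, 0, -1]]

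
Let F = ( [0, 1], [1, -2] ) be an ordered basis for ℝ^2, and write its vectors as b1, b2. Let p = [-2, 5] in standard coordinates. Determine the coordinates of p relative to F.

We seek scalars with c_1 b1 + c_2 b2 = p; equivalently solve M c = p where the columns of M are b1, b2.
System: 0c_1 + c_2 = -2, c_1 - 2c_2 = 5; solving gives c_1 = 1, c_2 = -2.
Check: b1 - 2b2 = [-2, 5].

[1, -2]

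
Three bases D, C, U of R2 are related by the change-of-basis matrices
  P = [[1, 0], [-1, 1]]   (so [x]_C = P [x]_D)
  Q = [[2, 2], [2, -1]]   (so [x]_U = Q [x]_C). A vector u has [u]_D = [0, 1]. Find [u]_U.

First [u]_C = P [u]_D = [0, 1].
Then [u]_U = Q [u]_C = [2, -1].

[2, -1]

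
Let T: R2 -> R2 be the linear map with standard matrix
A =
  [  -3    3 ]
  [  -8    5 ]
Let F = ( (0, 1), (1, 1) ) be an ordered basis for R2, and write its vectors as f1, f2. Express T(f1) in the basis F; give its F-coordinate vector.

(2, 3)

Compute T(f1) = A f1 = (3, 5) in standard coordinates.
Then write this in F-coordinates: solve for y in y_1 f1 + y_2 f2 = (3, 5).
This gives y = (2, 3), which is column 1 of [T]_F.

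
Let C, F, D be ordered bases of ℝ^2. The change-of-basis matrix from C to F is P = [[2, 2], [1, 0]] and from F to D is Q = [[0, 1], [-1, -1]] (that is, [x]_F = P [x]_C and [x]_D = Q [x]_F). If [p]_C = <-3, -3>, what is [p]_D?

Composing the changes, [p]_D = Q P [p]_C.
Q P = [[1, 0], [-3, -2]]; applying this to <-3, -3> gives <-3, 15>.

<-3, 15>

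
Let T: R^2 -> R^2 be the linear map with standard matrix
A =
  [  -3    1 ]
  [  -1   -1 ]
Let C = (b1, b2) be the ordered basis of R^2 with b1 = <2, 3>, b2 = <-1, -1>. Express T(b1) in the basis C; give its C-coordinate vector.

<-2, -1>

Column 1 of [T]_C is the C-coordinate vector of T(b1).
In standard coordinates T(b1) = A b1 = <-3, -5>.
Converting to C: <-3, -5> = -2b1 - b2, so the coordinate vector is <-2, -1>.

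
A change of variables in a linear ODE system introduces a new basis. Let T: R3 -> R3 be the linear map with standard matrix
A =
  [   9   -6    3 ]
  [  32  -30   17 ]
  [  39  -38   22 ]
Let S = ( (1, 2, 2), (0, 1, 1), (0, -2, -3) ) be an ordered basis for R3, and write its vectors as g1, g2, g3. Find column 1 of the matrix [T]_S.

(3, -2, -1)

Column 1 of [T]_S is the S-coordinate vector of T(g1).
In standard coordinates T(g1) = A g1 = (3, 6, 7).
Converting to S: (3, 6, 7) = 3g1 - 2g2 - g3, so the coordinate vector is (3, -2, -1).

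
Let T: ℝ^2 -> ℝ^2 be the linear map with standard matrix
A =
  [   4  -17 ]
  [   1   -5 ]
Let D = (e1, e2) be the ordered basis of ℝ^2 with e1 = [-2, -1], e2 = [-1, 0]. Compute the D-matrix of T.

Let P have columns e1, e2. Then [T]_D = P^(-1) A P.
Here det P = -1, so P^(-1) is integer; computing A P first and then P^(-1)(A P) gives [[-3, 1], [-3, 2]].

[[-3, 1], [-3, 2]]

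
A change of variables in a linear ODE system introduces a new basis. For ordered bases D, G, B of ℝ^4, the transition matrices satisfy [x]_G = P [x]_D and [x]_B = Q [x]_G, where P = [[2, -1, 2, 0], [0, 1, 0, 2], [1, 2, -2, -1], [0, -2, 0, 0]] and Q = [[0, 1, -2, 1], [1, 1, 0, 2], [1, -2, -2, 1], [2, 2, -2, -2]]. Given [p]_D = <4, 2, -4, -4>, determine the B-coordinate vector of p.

<-50, -16, -34, -48>

First [p]_G = P [p]_D = <-2, -6, 20, -4>.
Then [p]_B = Q [p]_G = <-50, -16, -34, -48>.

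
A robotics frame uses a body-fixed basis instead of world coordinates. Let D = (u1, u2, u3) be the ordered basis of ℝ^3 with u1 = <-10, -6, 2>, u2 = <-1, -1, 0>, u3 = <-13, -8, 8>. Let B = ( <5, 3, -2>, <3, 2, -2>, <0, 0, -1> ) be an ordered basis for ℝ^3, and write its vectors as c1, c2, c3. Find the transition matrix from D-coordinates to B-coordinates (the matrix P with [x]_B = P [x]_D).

[[-2, 1, -2], [0, -2, -1], [2, 2, -2]]

Column j of P is [uj]_B, since P maps D-coordinates to B-coordinates.
Expressing u1 in B: u1 = -2c1 + 0·c2 + 2c3, so column 1 of P is <-2, 0, 2>.
Doing the same for each uj gives P = [[-2, 1, -2], [0, -2, -1], [2, 2, -2]].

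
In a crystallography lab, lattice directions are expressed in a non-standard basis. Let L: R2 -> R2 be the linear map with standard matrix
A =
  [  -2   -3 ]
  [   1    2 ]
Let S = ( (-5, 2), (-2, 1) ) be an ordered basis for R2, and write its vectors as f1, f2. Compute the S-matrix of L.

[[-2, -1], [3, 2]]

The j-th column of [L]_S is [L(fj)]_S.
L(f1) = A f1 = (4, -1) = -2f1 + 3f2, so column 1 is (-2, 3).
Repeating for f2 and assembling the columns gives [[-2, -1], [3, 2]].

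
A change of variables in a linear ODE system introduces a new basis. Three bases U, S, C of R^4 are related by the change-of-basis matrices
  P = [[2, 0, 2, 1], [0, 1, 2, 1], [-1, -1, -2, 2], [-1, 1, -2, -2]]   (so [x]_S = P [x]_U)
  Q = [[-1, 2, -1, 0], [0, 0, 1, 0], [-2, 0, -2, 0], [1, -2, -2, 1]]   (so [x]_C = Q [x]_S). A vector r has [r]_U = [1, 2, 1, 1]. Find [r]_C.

Composing the changes, [r]_C = Q P [r]_U.
Q P = [[-1, 3, 4, -1], [-1, -1, -2, 2], [-2, 2, 0, -6], [3, 1, 0, -7]]; applying this to [1, 2, 1, 1] gives [8, -3, -4, -2].

[8, -3, -4, -2]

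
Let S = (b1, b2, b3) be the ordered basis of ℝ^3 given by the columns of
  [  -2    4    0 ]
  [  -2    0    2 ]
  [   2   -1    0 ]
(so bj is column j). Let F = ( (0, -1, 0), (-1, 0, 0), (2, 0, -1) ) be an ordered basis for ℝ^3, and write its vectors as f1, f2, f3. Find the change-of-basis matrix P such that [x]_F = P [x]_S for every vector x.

Let M have columns bj and N have columns fj. Then for every x, N [x]_F = x = M [x]_S, so P = N^(-1) M.
Since det N = 1, N^(-1) has integer entries; multiplying gives P = [[2, 0, -2], [-2, -2, 0], [-2, 1, 0]].

[[2, 0, -2], [-2, -2, 0], [-2, 1, 0]]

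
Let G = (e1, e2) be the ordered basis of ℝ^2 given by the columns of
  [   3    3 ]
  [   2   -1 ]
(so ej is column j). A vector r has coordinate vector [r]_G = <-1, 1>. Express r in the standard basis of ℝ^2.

The coordinates say r = -e1 + e2; adding the scaled basis vectors gives <0, -3>.

<0, -3>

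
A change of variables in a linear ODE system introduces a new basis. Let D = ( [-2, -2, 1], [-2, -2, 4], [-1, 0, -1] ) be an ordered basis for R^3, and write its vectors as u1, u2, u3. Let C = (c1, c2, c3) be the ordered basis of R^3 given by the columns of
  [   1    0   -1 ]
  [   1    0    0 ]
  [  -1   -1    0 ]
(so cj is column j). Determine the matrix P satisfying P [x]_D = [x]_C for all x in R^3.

Column j of P is [uj]_C, since P maps D-coordinates to C-coordinates.
Expressing u1 in C: u1 = -2c1 + c2 + 0·c3, so column 1 of P is [-2, 1, 0].
Doing the same for each uj gives P = [[-2, -2, 0], [1, -2, 1], [0, 0, 1]].

[[-2, -2, 0], [1, -2, 1], [0, 0, 1]]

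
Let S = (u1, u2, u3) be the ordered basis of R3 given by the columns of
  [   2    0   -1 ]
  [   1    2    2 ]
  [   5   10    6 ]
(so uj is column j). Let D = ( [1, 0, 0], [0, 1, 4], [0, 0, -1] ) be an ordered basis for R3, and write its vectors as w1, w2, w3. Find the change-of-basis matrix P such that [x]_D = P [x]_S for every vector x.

Take x = uj: its S-coordinates are the j-th standard unit vector, so P e_j — column j of P — equals [uj]_D.
u1 = 2w1 + w2 - w3, giving column 1 = [2, 1, -1]; repeating for each j gives P = [[2, 0, -1], [1, 2, 2], [-1, -2, 2]].

[[2, 0, -1], [1, 2, 2], [-1, -2, 2]]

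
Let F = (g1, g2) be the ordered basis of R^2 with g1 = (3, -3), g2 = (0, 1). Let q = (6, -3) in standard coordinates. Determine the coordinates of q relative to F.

[q]_F is the unique c with M c = q, where M has columns g1, g2.
System: 3c_1 + 0c_2 = 6, -3c_1 + c_2 = -3; solving gives c_1 = 2, c_2 = 3.
Check: 2g1 + 3g2 = (6, -3).

(2, 3)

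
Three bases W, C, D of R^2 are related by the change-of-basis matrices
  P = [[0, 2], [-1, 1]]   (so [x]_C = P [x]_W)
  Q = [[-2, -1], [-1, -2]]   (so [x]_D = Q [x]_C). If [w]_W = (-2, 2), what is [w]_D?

First [w]_C = P [w]_W = (4, 4).
Then [w]_D = Q [w]_C = (-12, -12).

(-12, -12)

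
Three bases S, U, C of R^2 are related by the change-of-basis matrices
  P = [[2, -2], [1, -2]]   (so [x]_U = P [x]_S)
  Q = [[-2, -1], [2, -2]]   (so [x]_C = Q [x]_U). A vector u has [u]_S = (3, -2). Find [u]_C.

(-27, 6)

Apply P to get U-coordinates (10, 7), then Q to get C-coordinates.
The result is [u]_C = (-27, 6).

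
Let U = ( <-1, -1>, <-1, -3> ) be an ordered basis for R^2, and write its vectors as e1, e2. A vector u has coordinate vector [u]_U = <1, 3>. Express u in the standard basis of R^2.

The coordinates say u = e1 + 3e2; adding the scaled basis vectors gives <-4, -10>.

<-4, -10>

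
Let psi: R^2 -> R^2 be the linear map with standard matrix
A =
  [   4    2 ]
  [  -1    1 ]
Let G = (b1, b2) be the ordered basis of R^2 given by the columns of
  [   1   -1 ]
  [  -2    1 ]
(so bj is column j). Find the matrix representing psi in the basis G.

With P the matrix whose columns are b1, b2, [psi]_G = P^(-1) A P.
Column by column: psi(b1) = A b1 = <0, -3>; its G-coordinates <3, 3> give column 1.
Continuing for each basis vector yields [psi]_G = [[3, 0], [3, 2]].

[[3, 0], [3, 2]]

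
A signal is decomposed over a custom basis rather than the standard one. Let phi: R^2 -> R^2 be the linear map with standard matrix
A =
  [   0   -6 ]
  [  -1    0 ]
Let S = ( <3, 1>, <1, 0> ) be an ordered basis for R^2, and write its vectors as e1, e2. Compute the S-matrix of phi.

Let P have columns e1, e2. Then [phi]_S = P^(-1) A P.
Here det P = -1, so P^(-1) is integer; computing A P first and then P^(-1)(A P) gives [[-3, -1], [3, 3]].

[[-3, -1], [3, 3]]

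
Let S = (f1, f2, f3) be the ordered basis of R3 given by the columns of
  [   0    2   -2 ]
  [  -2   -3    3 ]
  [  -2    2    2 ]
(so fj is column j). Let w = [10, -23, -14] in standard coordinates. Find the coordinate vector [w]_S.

Write w = c_1 f1 + ... + c_3 f3 and solve for the c_i.
Solving this 3x3 system gives c = (4, 1, -4).
Check: 4f1 + f2 - 4f3 = [10, -23, -14].

[4, 1, -4]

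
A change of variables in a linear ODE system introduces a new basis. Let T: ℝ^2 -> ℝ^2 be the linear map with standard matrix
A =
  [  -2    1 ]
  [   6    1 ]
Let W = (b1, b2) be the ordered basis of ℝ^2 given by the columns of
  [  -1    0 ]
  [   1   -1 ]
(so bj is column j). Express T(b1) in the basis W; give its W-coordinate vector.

(-3, 2)

Compute T(b1) = A b1 = (3, -5) in standard coordinates.
Then write this in W-coordinates: solve for y in y_1 b1 + y_2 b2 = (3, -5).
This gives y = (-3, 2), which is column 1 of [T]_W.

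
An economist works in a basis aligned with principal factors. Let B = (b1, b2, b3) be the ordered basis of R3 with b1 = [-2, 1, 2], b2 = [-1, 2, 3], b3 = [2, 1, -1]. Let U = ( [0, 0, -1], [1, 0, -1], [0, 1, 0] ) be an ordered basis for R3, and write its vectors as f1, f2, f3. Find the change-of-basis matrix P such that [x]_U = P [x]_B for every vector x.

[[0, -2, -1], [-2, -1, 2], [1, 2, 1]]

Let M have columns bj and N have columns fj. Then for every x, N [x]_U = x = M [x]_B, so P = N^(-1) M.
Since det N = -1, N^(-1) has integer entries; multiplying gives P = [[0, -2, -1], [-2, -1, 2], [1, 2, 1]].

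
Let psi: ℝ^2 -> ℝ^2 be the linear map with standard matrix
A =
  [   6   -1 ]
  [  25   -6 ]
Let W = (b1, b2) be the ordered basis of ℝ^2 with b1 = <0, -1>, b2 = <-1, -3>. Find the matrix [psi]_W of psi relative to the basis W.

[[-3, -2], [-1, 3]]

Let P have columns b1, b2. Then [psi]_W = P^(-1) A P.
Here det P = -1, so P^(-1) is integer; computing A P first and then P^(-1)(A P) gives [[-3, -2], [-1, 3]].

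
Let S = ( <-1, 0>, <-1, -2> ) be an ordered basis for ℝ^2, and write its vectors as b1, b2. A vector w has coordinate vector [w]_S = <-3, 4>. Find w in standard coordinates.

By definition w = -3b1 + 4b2.
Summing componentwise gives <-1, -8>.

<-1, -8>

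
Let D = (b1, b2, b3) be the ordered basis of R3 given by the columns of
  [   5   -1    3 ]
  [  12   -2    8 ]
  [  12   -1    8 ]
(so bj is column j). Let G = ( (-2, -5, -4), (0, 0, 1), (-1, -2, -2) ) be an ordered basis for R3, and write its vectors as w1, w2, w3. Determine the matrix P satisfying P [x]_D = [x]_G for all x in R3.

Take x = bj: its D-coordinates are the j-th standard unit vector, so P e_j — column j of P — equals [bj]_G.
b1 = -2w1 + 2w2 - w3, giving column 1 = (-2, 2, -1); repeating for each j gives P = [[-2, 0, -2], [2, 1, 2], [-1, 1, 1]].

[[-2, 0, -2], [2, 1, 2], [-1, 1, 1]]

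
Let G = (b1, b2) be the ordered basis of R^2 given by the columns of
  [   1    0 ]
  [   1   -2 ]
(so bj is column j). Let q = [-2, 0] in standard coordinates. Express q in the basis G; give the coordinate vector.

[q]_G is the unique c with M c = q, where M has columns b1, b2.
System: c_1 + 0c_2 = -2, c_1 - 2c_2 = 0; solving gives c_1 = -2, c_2 = -1.
Check: -2b1 - b2 = [-2, 0].

[-2, -1]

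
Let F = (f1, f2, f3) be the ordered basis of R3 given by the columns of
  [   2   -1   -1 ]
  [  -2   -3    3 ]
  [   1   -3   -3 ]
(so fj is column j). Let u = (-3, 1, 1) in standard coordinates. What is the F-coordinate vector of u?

[u]_F is the unique c with M c = u, where M has columns f1, ..., f3.
Row-reducing the augmented matrix [M | u] gives c = (-2, 0, -1).
Check: -2f1 + 0·f2 - f3 = (-3, 1, 1).

(-2, 0, -1)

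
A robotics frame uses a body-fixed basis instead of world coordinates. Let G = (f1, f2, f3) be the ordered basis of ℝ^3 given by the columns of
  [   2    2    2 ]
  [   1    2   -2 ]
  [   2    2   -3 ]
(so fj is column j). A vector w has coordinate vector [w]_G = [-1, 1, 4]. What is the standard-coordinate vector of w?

The coordinates say w = -f1 + f2 + 4f3; adding the scaled basis vectors gives [8, -7, -12].

[8, -7, -12]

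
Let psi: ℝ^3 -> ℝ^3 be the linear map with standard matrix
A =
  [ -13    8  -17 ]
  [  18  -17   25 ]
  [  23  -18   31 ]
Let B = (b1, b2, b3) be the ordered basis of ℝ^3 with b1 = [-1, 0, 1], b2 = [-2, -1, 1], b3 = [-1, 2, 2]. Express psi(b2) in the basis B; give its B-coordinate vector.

[1, -2, 2]

Compute psi(b2) = A b2 = [1, 6, 3] in standard coordinates.
Then write this in B-coordinates: solve for y in y_1 b1 + ... + y_3 b3 = [1, 6, 3].
This gives y = [1, -2, 2], which is column 2 of [psi]_B.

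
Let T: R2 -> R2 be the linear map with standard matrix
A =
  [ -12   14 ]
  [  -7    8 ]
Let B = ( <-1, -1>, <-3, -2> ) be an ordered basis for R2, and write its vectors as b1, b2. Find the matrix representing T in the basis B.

[[-1, 1], [1, -3]]

Let P have columns b1, b2. Then [T]_B = P^(-1) A P.
Here det P = -1, so P^(-1) is integer; computing A P first and then P^(-1)(A P) gives [[-1, 1], [1, -3]].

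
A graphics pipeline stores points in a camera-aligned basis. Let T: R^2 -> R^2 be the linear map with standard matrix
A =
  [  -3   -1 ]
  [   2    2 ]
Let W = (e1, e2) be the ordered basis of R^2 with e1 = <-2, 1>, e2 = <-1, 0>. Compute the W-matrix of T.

[[-2, -2], [-1, 1]]

With P the matrix whose columns are e1, e2, [T]_W = P^(-1) A P.
Column by column: T(e1) = A e1 = <5, -2>; its W-coordinates <-2, -1> give column 1.
Continuing for each basis vector yields [T]_W = [[-2, -2], [-1, 1]].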